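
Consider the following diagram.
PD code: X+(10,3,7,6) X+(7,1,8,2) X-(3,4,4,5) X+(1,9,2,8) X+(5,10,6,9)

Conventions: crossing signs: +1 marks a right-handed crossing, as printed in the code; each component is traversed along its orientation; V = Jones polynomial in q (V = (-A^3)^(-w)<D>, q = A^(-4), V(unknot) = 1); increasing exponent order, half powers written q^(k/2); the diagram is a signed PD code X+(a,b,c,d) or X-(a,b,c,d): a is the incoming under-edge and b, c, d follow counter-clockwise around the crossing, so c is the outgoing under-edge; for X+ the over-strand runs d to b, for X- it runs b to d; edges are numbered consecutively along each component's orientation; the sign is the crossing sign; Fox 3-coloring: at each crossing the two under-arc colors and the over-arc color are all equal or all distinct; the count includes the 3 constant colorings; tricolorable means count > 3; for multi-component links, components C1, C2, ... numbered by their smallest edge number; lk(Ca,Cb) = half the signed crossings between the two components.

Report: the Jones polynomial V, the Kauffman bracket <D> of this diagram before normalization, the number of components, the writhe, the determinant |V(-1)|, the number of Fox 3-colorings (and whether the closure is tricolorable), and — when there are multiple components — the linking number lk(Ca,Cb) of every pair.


Jones polynomial: V(q) = q + 2q^3 + q^5
<D> = -A^-11 - 2A^-3 - A^5; writhe +3
components 3, writhe +3 (5 crossings)
linking number lk(C1,C2) = 0
lk(C1,C3): +1
lk(C2,C3) = +1
3-colorings: 3 of 3^5, det 4 — not tricolorable
note: summing lk over 3 pairs gives +2


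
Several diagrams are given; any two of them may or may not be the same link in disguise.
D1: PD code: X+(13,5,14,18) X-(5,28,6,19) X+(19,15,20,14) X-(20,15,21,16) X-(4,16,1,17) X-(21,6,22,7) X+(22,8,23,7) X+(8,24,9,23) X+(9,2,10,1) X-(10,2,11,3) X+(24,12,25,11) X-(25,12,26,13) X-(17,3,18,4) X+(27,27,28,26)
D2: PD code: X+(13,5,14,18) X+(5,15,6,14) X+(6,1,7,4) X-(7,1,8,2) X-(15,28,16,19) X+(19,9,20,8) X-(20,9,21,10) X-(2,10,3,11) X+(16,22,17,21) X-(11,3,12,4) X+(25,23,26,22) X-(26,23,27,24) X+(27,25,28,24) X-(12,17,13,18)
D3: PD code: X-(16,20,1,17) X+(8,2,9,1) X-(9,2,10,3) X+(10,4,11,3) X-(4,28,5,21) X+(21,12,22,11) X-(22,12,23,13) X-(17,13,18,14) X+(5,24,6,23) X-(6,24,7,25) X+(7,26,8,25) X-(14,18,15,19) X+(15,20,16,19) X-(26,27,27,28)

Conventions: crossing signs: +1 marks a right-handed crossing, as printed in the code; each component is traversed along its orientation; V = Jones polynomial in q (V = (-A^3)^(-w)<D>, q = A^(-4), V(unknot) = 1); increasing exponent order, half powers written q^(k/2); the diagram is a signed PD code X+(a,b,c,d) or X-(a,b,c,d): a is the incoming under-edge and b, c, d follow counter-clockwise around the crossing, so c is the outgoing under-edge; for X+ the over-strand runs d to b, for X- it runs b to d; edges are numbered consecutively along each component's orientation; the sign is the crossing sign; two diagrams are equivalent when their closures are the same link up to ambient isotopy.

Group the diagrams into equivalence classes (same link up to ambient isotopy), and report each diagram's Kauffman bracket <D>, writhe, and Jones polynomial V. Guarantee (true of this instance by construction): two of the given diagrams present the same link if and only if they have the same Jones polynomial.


equivalence classes: {D1, D2, D3}
D1 (bracket 1 + A^4 + A^8 + A^12; 14 crossings at w = 0): V = q^-3 + q^-2 + q^-1 + 1
V(D2) = q^-3 + q^-2 + q^-1 + 1  (w 0, c 14, <D> = 1 + A^4 + A^8 + A^12)
V(D3) = q^-3 + q^-2 + q^-1 + 1  (w -2, c 14, <D> = A^-6 + A^-2 + A^2 + A^6)
observation: one V(q) for all 3 diagrams — one class (guaranteed)


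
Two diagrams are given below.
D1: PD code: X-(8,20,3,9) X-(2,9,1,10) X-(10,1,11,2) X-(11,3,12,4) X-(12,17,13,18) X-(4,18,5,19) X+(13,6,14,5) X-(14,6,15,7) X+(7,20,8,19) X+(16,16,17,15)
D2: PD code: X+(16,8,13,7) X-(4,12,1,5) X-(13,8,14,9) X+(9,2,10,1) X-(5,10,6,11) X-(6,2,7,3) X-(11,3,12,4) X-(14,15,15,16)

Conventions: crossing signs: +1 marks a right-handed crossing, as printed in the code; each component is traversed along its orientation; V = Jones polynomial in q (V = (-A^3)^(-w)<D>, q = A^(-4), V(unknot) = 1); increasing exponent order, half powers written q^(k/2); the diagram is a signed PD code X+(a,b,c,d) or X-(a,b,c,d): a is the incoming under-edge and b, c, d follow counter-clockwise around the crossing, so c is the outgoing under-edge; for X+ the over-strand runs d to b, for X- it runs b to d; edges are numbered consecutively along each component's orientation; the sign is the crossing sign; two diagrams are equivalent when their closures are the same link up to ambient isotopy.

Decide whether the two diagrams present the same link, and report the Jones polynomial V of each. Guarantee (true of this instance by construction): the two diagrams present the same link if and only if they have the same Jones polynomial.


same link: no
V(D1) = q^-5 + 2q^-3 + q^-1  [10 crossings, <D> = A^-8 + 2 + A^8, w = -4]
V(D2) = q^-3 + q^-2 + q^-1 + 1  (w -4, c 8, <D> = A^-12 + A^-8 + A^-4 + 1)
note: 2 classes among 2 diagrams; unequal V(q) rules out equality


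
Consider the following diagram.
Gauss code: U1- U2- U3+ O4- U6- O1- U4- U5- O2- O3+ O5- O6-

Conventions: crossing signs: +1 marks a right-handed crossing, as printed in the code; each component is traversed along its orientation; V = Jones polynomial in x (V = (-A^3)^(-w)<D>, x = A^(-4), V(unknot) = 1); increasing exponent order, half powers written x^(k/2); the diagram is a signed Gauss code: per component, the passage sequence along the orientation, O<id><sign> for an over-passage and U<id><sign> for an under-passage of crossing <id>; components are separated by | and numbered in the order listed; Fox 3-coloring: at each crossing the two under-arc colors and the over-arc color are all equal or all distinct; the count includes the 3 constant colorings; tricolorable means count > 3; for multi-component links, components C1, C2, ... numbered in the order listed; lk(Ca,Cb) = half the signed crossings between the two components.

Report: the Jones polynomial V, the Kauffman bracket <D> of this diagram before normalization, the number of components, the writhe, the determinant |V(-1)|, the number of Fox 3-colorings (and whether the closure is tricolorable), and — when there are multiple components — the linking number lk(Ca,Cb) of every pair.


Jones polynomial: V(x) = -x^-4 + x^-3 + x^-1
<D> = A^-8 + 1 - A^4; writhe -4
components 1, writhe -4 (6 crossings)
3-colorings: 9 of 3^6, det 3 — tricolorable
note: V spans 3 powers of x: at least 3 crossings in any diagram


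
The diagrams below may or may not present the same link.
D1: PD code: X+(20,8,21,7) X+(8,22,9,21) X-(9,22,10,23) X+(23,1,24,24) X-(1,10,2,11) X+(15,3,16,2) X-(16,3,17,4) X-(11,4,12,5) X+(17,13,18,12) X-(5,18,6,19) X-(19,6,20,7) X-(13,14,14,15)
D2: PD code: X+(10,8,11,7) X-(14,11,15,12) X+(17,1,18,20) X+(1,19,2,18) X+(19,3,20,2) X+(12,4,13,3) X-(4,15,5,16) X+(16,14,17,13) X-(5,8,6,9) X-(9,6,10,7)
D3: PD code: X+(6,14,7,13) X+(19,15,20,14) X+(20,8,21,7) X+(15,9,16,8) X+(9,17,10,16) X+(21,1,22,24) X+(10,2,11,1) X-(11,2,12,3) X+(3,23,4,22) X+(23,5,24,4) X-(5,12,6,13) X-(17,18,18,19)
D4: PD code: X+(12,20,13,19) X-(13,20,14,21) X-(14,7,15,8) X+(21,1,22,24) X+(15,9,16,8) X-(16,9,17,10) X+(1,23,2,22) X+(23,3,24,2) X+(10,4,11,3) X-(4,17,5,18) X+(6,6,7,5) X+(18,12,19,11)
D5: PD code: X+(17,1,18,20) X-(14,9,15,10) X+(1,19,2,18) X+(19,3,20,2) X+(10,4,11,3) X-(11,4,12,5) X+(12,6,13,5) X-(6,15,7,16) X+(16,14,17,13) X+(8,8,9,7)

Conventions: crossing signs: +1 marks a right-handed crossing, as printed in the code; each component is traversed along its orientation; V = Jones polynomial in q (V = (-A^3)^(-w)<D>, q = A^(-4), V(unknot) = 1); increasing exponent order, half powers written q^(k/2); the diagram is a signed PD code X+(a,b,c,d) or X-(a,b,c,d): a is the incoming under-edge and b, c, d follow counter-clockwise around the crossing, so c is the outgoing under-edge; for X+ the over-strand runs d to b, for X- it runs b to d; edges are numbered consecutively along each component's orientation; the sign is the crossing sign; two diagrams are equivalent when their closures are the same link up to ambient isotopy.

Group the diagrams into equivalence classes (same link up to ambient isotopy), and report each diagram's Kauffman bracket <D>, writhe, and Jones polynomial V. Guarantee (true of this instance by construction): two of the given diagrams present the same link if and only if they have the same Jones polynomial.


grouping into links: {D1} | {D2, D4, D5} | {D3}
V(D1) = -q^-4 + q^-3 + q^-1  (w -2, c 12, <D> = A^-2 + A^6 - A^10)
V(D2) = q^-1 - 1 + 2q - 3q^2 + 3q^3 - 2q^4 + 2q^5 - q^6  (w +2, c 10, <D> = -A^-18 + 2A^-14 - 2A^-10 + 3A^-6 - 3A^-2 + 2A^2 - A^6 + A^10)
V(D3) = q^2 + 2q^4 - 2q^5 + q^6 - 2q^7 + q^8  (w +6, c 12, <D> = A^-14 - 2A^-10 + A^-6 - 2A^-2 + 2A^2 + A^10)
V(D4) = q^-1 - 1 + 2q - 3q^2 + 3q^3 - 2q^4 + 2q^5 - q^6  (w +4, c 12, <D> = -A^-12 + 2A^-8 - 2A^-4 + 3 - 3A^4 + 2A^8 - A^12 + A^16)
D5 (bracket -A^-12 + 2A^-8 - 2A^-4 + 3 - 3A^4 + 2A^8 - A^12 + A^16; 10 crossings at w = +4): V = q^-1 - 1 + 2q - 3q^2 + 3q^3 - 2q^4 + 2q^5 - q^6
why: V(q) takes 3 values over 5 diagrams, fixing the grouping


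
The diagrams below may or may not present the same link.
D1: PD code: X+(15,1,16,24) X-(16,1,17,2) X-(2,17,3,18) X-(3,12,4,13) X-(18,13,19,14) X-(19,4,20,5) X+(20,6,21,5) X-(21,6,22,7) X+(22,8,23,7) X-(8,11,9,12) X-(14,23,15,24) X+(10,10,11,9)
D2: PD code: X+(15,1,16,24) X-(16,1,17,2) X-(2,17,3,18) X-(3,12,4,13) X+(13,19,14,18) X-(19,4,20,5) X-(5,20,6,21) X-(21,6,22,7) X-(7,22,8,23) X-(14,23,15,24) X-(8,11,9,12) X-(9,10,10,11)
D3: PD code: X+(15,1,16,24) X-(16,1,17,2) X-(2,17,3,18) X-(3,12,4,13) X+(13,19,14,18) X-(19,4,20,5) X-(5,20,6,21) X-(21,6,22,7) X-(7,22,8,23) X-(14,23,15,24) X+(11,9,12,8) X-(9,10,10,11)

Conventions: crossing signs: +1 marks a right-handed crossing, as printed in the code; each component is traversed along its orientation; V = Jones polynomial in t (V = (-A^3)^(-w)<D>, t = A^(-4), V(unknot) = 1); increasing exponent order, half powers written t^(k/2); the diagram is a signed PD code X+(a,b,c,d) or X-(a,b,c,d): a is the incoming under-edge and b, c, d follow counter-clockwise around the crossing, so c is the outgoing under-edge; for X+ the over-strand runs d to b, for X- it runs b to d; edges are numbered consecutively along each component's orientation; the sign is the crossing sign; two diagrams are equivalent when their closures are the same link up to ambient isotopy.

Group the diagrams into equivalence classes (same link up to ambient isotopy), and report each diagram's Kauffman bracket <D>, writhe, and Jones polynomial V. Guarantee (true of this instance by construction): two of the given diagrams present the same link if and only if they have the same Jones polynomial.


equivalence classes: {D1} | {D2, D3}
D1 (bracket A^-8 + 1 - A^4; 12 crossings at w = -4): V = -t^-4 + t^-3 + t^-1
D2 (bracket A^-16 - A^-12 + 2A^-8 - 2A^-4 + 3 - 2A^4 + A^8 - A^12; 12 crossings at w = -8): V = -t^-9 + t^-8 - 2t^-7 + 3t^-6 - 2t^-5 + 2t^-4 - t^-3 + t^-2
D3 (bracket A^-10 - A^-6 + 2A^-2 - 2A^2 + 3A^6 - 2A^10 + A^14 - A^18; 12 crossings at w = -6): V = -t^-9 + t^-8 - 2t^-7 + 3t^-6 - 2t^-5 + 2t^-4 - t^-3 + t^-2
key observation: comparing 3 Jones polynomials yields 2 groups


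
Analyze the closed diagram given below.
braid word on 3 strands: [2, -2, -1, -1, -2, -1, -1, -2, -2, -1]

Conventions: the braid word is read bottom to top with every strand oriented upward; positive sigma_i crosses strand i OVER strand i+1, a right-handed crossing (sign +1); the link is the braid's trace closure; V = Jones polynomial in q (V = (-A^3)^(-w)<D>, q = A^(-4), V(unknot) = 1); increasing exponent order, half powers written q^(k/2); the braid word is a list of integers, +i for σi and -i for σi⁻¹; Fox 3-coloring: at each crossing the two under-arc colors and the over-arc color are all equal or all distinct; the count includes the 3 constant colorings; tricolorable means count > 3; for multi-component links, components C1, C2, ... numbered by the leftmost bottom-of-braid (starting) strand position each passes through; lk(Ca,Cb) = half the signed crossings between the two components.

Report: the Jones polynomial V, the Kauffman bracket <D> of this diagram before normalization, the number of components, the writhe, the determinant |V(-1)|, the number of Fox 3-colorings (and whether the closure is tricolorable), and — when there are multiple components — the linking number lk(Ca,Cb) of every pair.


Jones polynomial: V(q) = -q^-8 + q^-5 + q^-3
<D> = A^-12 + A^-4 - A^8; writhe -8
components 1, writhe -8 (10 crossings)
3-colorings: 9 of 3^10, det 3 — tricolorable
note: w = -8 shifts under R1 moves; the (-A^3)^(8) factor cancels that in V


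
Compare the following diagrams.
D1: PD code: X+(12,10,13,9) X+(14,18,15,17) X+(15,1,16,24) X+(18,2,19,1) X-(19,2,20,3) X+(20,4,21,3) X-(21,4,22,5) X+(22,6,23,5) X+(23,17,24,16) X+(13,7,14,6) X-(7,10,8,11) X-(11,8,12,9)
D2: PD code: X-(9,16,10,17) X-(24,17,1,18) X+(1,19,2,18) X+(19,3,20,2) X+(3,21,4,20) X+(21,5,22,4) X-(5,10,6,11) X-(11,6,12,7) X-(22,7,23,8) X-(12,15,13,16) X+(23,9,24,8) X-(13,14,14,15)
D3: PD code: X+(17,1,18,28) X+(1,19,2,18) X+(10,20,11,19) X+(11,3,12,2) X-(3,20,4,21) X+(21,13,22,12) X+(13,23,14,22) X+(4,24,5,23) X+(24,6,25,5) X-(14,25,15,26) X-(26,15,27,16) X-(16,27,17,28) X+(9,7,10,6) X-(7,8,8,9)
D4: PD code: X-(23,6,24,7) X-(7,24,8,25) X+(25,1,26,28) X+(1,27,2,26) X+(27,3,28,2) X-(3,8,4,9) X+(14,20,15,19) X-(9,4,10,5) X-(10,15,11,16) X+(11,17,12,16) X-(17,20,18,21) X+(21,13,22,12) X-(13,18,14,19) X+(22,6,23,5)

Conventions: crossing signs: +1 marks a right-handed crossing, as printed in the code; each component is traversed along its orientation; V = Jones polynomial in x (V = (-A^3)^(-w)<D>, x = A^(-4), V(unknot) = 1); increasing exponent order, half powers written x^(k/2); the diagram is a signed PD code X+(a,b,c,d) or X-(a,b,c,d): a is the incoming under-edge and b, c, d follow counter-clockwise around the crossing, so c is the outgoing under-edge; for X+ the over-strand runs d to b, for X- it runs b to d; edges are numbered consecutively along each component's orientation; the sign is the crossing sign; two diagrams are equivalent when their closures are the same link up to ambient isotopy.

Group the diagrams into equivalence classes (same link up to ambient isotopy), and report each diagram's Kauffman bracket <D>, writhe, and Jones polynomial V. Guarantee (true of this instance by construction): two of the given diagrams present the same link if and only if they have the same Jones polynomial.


equivalence classes: {D1} | {D2, D4} | {D3}
D1 (bracket -A^-4 + 1 + A^8; 12 crossings at w = +4): V = x + x^3 - x^4
D2 (bracket -A^-18 + A^-14 - A^-10 + 3A^-6 - A^-2 + A^2 - A^6; 12 crossings at w = -2): V = -x^-3 + x^-2 - x^-1 + 3 - x + x^2 - x^3
V(D3) = 2x - 2x^2 + 3x^3 - 3x^4 + 2x^5 - 2x^6 + x^7  (w +4, c 14, <D> = A^-16 - 2A^-12 + 2A^-8 - 3A^-4 + 3 - 2A^4 + 2A^8)
D4 (bracket -A^-12 + A^-8 - A^-4 + 3 - A^4 + A^8 - A^12; 14 crossings at w = 0): V = -x^-3 + x^-2 - x^-1 + 3 - x + x^2 - x^3
observation: 3 values of V(x) split the 4 diagrams


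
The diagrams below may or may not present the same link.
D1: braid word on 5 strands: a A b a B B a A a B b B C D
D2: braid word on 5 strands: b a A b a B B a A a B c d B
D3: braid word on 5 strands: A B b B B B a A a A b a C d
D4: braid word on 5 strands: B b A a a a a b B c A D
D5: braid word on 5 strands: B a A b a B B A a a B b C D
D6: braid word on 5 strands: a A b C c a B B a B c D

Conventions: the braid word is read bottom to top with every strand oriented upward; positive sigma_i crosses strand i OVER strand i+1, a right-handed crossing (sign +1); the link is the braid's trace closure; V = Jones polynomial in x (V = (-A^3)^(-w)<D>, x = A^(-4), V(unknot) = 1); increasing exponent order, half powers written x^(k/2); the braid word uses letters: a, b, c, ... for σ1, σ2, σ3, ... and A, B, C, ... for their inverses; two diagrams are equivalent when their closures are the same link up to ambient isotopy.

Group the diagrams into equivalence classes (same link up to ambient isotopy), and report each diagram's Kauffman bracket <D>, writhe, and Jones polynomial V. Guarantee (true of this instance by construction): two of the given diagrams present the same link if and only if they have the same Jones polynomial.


equivalence classes: {D1, D2, D5, D6} | {D3} | {D4}
D1 (bracket A^-14 + 2A^-6 + A^2; 14 crossings at w = -2): V = x^-2 + 2 + x^2
D2 (bracket A^-2 + 2A^6 + A^14; 14 crossings at w = +2): V = x^-2 + 2 + x^2
V(D3) = x^-3 + x^-2 + x^-1 + 1  (w -2, c 14, <D> = A^-6 + A^-2 + A^2 + A^6)
V(D4) = 1 + x + x^2 + x^3  (w +2, c 12, <D> = A^-6 + A^-2 + A^2 + A^6)
D5 (bracket A^-14 + 2A^-6 + A^2; 14 crossings at w = -2): V = x^-2 + 2 + x^2
V(D6) = x^-2 + 2 + x^2  [12 crossings, <D> = A^-8 + 2 + A^8, w = 0]
key observation: 3 values of V(x) split the 6 diagrams


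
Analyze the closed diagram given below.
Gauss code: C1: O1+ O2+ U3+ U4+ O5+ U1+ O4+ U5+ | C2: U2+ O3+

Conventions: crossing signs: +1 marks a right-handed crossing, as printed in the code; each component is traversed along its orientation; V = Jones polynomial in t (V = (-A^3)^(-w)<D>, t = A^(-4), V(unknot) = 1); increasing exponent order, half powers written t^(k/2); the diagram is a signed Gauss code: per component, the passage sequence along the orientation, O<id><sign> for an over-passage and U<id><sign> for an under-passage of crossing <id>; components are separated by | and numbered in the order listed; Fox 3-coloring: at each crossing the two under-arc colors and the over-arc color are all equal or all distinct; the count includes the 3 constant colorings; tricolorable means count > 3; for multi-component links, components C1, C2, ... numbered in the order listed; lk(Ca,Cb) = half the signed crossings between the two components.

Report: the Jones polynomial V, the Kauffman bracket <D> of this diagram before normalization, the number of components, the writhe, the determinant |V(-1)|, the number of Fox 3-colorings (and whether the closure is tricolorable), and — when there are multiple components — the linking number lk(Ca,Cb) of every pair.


V(t) = -t^(3/2) - 2t^(7/2) + t^(9/2) - t^(11/2) + t^(13/2)
bracket: -A^-11 + A^-7 - A^-3 + 2A + A^9, w = +5
2 components, writhe +5, over 5 crossings
lk(C1,C2) = +1
det 6, colorings 9 of 3^5 — tricolorable
observation: summing lk over 1 pair gives +1


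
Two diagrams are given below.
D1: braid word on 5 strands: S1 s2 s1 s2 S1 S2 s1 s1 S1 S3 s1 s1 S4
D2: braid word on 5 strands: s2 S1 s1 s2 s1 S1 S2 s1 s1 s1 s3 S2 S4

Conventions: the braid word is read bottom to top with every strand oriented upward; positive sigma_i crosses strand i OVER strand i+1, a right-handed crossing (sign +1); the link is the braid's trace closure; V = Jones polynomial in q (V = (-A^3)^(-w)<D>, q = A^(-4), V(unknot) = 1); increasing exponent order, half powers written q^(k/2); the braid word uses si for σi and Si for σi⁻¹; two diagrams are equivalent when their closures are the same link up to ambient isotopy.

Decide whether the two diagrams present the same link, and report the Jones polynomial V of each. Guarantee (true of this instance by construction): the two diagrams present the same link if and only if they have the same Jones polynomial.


same link: yes
V(D1) = -q^(1/2) - q^(3/2) - q^(5/2) + q^(9/2)  [13 crossings, <D> = -A^-15 + A^-7 + A^-3 + A, w = +1]
V(D2) = -q^(1/2) - q^(3/2) - q^(5/2) + q^(9/2)  (w +3, c 13, <D> = -A^-9 + A^-1 + A^3 + A^7)
note: all 2 diagrams share one V(q), hence one class


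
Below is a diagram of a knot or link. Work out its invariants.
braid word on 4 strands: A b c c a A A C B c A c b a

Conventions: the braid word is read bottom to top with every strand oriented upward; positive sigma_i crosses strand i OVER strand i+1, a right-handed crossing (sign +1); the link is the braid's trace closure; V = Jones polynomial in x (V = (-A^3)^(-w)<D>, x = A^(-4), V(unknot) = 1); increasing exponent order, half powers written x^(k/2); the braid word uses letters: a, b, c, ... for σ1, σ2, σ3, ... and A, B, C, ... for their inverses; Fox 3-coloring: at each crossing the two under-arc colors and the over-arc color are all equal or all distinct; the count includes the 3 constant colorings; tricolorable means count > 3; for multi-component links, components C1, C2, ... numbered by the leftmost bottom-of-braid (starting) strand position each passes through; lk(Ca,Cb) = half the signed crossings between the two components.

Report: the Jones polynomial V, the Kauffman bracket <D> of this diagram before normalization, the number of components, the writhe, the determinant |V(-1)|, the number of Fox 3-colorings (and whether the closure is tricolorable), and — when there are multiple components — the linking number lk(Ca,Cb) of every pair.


Jones polynomial: V(x) = -2x^(1/2) + x^(3/2) - 2x^(5/2) + x^(7/2) - x^(9/2) + x^(11/2)
<D> = A^-16 - A^-12 + A^-8 - 2A^-4 + 1 - 2A^4; writhe +2
components 2, writhe +2 (14 crossings)
linking number lk(C1,C2) = 0
3-colorings: 3 of 3^14, det 8 — not tricolorable
note: free reduction leaves σ1⁻¹ σ2 σ3 σ3 σ1⁻¹ σ3⁻¹ σ2⁻¹ σ3 σ1⁻¹ σ3 σ2 σ1 of the original 14 letters


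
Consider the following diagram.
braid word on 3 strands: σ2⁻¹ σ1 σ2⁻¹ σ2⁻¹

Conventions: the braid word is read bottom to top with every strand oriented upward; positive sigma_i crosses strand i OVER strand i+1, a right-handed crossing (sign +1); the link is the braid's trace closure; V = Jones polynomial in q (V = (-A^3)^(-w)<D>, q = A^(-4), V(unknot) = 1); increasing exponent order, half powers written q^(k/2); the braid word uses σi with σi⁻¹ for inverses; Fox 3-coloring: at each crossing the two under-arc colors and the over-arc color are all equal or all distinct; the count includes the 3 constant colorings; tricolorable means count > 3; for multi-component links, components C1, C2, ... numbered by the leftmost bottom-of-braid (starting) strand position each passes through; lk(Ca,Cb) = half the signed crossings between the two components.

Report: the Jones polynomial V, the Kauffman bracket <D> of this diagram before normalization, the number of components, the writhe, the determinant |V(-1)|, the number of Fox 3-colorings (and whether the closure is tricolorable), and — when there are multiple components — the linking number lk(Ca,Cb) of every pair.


V = -q^-4 + q^-3 + q^-1
<D> = A^-2 + A^6 - A^10 (w = -2)
1 component over 4 crossings, w = -2
9 Fox colorings among 3^4, |V(-1)| = 3: tricolorable
why: V spans 3 powers of q: at least 3 crossings in any diagram


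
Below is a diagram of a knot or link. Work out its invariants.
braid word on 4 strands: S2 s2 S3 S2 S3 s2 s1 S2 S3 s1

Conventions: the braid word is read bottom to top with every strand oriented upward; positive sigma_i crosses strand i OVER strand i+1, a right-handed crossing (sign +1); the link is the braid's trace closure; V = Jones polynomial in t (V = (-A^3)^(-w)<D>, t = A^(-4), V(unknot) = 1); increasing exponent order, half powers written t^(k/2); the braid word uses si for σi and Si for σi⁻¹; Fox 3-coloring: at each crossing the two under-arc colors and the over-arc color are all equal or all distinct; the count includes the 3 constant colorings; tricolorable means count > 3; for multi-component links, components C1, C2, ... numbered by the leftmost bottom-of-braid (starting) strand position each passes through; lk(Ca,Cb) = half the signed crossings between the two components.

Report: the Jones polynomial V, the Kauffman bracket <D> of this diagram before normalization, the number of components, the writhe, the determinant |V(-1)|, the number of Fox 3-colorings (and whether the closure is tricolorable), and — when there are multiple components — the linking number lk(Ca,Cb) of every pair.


V = t^(-7/2) - 2t^(-5/2) + t^(-3/2) - 2t^(-1/2) + t^(1/2) - t^(3/2)
<D> = -A^-12 + A^-8 - 2A^-4 + 1 - 2A^4 + A^8 (w = -2)
2 components over 10 crossings, w = -2
lk(C1,C2): 0
3 Fox colorings among 3^10, |V(-1)| = 8: not tricolorable
why: the span of V is 5, within the link bound 10 + 2 - 1


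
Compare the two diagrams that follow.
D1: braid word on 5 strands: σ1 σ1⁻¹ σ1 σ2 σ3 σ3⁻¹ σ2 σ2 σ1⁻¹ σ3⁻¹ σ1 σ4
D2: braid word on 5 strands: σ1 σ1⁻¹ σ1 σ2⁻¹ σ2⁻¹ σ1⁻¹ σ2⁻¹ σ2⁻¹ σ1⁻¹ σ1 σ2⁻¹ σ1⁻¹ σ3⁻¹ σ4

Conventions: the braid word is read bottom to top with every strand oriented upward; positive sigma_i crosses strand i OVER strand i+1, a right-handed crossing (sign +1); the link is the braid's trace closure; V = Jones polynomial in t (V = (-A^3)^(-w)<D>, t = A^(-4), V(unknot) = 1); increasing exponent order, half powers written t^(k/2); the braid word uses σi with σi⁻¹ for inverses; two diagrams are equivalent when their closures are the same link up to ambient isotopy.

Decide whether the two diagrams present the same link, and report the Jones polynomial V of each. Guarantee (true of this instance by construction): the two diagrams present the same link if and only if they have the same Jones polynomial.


equivalent: no
D1 (bracket -A^-4 + 1 + A^8; 12 crossings at w = +4): V = t + t^3 - t^4
D2 (bracket A^-10 + A^-2 - A^2 + A^6 - A^10; 14 crossings at w = -6): V = -t^-7 + t^-6 - t^-5 + t^-4 + t^-2
key observation: comparing 2 Jones polynomials yields 2 groups


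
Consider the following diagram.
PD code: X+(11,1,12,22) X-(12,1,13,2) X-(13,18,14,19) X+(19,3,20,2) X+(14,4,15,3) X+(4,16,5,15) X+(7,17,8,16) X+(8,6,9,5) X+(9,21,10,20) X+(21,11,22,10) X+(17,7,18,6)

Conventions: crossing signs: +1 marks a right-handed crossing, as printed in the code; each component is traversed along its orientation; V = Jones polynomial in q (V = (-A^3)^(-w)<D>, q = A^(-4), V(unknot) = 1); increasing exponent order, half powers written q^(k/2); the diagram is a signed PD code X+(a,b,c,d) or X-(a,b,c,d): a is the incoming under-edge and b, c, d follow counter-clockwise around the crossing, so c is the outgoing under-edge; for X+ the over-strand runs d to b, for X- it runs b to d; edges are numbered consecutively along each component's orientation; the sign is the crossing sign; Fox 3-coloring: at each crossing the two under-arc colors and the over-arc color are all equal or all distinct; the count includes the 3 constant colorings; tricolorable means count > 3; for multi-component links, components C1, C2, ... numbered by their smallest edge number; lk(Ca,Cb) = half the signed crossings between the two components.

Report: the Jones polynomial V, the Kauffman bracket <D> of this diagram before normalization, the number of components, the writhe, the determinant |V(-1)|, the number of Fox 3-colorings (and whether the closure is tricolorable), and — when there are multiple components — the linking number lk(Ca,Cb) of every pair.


V = q^2 - q^3 + 3q^4 - 3q^5 + 3q^6 - 3q^7 + 2q^8 - q^9
<D> = A^-15 - 2A^-11 + 3A^-7 - 3A^-3 + 3A - 3A^5 + A^9 - A^13 (w = +7)
1 component over 11 crossings, w = +7
3 Fox colorings among 3^11, |V(-1)| = 17: not tricolorable
why: |V(-1)| = 17: so not tricolorable, since 3 does not divide 17


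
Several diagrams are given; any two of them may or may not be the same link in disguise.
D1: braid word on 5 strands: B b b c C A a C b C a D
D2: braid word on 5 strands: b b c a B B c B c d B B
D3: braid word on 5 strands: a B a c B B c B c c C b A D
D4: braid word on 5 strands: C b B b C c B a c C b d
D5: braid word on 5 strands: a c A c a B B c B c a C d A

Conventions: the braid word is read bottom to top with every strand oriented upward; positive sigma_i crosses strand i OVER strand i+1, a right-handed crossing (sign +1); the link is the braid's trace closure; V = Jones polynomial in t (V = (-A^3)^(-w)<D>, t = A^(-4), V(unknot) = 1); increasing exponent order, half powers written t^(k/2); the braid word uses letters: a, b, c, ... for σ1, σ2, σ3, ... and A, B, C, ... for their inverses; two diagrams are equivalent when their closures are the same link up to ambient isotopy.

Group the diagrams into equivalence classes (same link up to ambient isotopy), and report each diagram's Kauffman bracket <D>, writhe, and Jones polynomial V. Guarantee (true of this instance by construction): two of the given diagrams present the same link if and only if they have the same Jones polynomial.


grouping into links: {D1} | {D2, D3, D5} | {D4}
V(D1) = t^-2 - t^-1 + 1 - t + t^2  (w 0, c 12, <D> = A^-8 - A^-4 + 1 - A^4 + A^8)
V(D2) = -t^-3 + 2t^-2 - 2t^-1 + 3 - 2t + 2t^2 - t^3  (w +2, c 12, <D> = -A^-6 + 2A^-2 - 2A^2 + 3A^6 - 2A^10 + 2A^14 - A^18)
D3 (bracket -A^-12 + 2A^-8 - 2A^-4 + 3 - 2A^4 + 2A^8 - A^12; 14 crossings at w = 0): V = -t^-3 + 2t^-2 - 2t^-1 + 3 - 2t + 2t^2 - t^3
D4 (bracket A^6; 12 crossings at w = +2): V = 1
V(D5) = -t^-3 + 2t^-2 - 2t^-1 + 3 - 2t + 2t^2 - t^3  [14 crossings, <D> = -A^-6 + 2A^-2 - 2A^2 + 3A^6 - 2A^10 + 2A^14 - A^18, w = +2]
key observation: comparing 5 Jones polynomials yields 3 groups


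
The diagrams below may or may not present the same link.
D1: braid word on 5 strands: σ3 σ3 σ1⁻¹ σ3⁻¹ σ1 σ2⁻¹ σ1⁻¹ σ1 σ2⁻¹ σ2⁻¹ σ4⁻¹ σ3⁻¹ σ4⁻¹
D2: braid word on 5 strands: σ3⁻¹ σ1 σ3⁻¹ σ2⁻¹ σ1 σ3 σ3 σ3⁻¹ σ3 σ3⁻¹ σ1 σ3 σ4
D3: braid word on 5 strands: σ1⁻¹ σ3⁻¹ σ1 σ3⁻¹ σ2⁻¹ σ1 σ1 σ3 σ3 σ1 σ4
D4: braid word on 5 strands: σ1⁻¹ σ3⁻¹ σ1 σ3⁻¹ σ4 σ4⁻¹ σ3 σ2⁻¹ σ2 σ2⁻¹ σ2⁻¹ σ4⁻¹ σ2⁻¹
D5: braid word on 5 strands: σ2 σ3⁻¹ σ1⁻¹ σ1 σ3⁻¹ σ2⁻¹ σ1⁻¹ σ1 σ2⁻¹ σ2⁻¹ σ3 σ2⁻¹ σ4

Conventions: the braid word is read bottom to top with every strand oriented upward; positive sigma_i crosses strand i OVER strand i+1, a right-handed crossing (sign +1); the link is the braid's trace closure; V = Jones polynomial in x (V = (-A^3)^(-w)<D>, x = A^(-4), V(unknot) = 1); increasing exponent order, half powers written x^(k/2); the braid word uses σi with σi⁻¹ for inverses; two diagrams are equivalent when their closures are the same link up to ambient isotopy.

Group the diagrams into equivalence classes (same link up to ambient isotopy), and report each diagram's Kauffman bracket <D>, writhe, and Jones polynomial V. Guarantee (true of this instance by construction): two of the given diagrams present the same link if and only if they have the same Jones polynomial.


classes: {D1, D4, D5} | {D2, D3}
V(D1) = x^(-9/2) - x^(-5/2) - x^(-3/2) - x^(-1/2)  [13 crossings, <D> = A^-13 + A^-9 + A^-5 - A^3, w = -5]
D2 (bracket -A^-9 + A^-1 + A^3 + A^7; 13 crossings at w = +3): V = -x^(1/2) - x^(3/2) - x^(5/2) + x^(9/2)
D3 (bracket -A^-9 + A^-1 + A^3 + A^7; 11 crossings at w = +3): V = -x^(1/2) - x^(3/2) - x^(5/2) + x^(9/2)
D4 (bracket A^-13 + A^-9 + A^-5 - A^3; 13 crossings at w = -5): V = x^(-9/2) - x^(-5/2) - x^(-3/2) - x^(-1/2)
V(D5) = x^(-9/2) - x^(-5/2) - x^(-3/2) - x^(-1/2)  (w -3, c 13, <D> = A^-7 + A^-3 + A - A^9)
note: V(x) takes 2 values over 5 diagrams, fixing the grouping


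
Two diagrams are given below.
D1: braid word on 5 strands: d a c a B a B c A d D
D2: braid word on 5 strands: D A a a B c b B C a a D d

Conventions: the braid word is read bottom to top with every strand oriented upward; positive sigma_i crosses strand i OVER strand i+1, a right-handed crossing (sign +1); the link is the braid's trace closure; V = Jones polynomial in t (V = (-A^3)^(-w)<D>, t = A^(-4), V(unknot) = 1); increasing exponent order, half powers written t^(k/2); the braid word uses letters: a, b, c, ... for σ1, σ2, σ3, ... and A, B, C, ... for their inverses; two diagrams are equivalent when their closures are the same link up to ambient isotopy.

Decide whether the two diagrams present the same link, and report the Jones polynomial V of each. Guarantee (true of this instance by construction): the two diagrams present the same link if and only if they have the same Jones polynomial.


same link: no
V(D1) = -t^(-3/2) + t^(-1/2) - 2t^(1/2) + 2t^(3/2) - 2t^(5/2) + t^(7/2) - t^(9/2)  [11 crossings, <D> = A^-9 - A^-5 + 2A^-1 - 2A^3 + 2A^7 - A^11 + A^15, w = +3]
D2 (bracket -A^-15 + A^-7 + A^-3 + A; 13 crossings at w = +1): V = -t^(1/2) - t^(3/2) - t^(5/2) + t^(9/2)
note: 2 values of V(t) split the 2 diagrams


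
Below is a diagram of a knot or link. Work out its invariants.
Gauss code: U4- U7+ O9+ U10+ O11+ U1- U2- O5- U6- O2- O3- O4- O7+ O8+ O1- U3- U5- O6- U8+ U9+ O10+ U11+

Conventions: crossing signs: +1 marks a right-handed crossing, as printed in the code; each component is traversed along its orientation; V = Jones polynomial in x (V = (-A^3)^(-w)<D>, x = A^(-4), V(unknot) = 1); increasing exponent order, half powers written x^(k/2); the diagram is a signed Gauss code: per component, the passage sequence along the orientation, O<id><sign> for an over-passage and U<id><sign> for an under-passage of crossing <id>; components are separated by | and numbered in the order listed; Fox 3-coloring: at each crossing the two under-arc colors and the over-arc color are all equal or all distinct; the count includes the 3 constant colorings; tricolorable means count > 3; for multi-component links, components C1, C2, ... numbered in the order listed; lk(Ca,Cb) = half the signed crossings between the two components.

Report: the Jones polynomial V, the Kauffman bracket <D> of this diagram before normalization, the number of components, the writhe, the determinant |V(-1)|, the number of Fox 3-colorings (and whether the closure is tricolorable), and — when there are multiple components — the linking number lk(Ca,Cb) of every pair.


V(x) = -x^-3 + x^-2 - x^-1 + 3 - x + x^2 - x^3
bracket: A^-15 - A^-11 + A^-7 - 3A^-3 + A - A^5 + A^9, w = -1
1 component, writhe -1, over 11 crossings
det 9, colorings 27 of 3^11 — tricolorable
observation: V spans 6 powers of x: at least 6 crossings in any diagram


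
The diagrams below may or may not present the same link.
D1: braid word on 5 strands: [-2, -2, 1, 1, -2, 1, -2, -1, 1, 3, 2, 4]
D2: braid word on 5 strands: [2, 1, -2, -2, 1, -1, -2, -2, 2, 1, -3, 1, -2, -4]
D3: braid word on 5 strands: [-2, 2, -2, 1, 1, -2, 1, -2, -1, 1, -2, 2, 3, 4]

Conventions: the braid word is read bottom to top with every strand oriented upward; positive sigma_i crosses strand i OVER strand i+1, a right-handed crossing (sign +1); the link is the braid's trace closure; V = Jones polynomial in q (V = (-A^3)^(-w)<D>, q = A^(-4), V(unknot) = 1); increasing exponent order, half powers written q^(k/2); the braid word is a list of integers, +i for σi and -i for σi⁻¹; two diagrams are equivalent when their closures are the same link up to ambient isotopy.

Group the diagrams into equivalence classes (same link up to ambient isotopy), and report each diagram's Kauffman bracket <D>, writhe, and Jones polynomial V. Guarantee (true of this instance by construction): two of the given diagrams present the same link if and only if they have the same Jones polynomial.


classes: {D1, D3} | {D2}
V(D1) = -q^-3 + 2q^-2 - 2q^-1 + 3 - 2q + 2q^2 - q^3  [12 crossings, <D> = -A^-6 + 2A^-2 - 2A^2 + 3A^6 - 2A^10 + 2A^14 - A^18, w = +2]
V(D2) = -q^-3 + q^-2 - q^-1 + 3 - q + q^2 - q^3  [14 crossings, <D> = -A^-18 + A^-14 - A^-10 + 3A^-6 - A^-2 + A^2 - A^6, w = -2]
D3 (bracket -A^-6 + 2A^-2 - 2A^2 + 3A^6 - 2A^10 + 2A^14 - A^18; 14 crossings at w = +2): V = -q^-3 + 2q^-2 - 2q^-1 + 3 - 2q + 2q^2 - q^3
note: 2 values of V(q) split the 3 diagrams


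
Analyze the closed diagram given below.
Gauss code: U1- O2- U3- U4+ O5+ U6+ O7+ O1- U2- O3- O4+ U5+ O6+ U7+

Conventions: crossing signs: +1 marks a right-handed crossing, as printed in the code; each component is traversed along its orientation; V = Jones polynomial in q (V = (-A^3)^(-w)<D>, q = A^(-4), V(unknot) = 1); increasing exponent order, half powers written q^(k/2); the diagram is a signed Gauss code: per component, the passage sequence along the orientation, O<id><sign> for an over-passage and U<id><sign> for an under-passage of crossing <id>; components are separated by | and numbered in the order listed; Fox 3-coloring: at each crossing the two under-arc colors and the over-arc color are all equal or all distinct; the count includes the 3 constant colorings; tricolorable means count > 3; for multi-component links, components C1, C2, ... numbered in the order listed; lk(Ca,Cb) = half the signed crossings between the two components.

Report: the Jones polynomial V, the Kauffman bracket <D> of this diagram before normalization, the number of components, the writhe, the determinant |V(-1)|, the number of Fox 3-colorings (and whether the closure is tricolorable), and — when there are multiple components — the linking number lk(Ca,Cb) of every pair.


Jones polynomial: V(q) = 1
<D> = -A^3; writhe +1
components 1, writhe +1 (7 crossings)
3-colorings: 3 of 3^7, det 1 — not tricolorable
note: |V(-1)| = 1: so not tricolorable, since 3 does not divide 1


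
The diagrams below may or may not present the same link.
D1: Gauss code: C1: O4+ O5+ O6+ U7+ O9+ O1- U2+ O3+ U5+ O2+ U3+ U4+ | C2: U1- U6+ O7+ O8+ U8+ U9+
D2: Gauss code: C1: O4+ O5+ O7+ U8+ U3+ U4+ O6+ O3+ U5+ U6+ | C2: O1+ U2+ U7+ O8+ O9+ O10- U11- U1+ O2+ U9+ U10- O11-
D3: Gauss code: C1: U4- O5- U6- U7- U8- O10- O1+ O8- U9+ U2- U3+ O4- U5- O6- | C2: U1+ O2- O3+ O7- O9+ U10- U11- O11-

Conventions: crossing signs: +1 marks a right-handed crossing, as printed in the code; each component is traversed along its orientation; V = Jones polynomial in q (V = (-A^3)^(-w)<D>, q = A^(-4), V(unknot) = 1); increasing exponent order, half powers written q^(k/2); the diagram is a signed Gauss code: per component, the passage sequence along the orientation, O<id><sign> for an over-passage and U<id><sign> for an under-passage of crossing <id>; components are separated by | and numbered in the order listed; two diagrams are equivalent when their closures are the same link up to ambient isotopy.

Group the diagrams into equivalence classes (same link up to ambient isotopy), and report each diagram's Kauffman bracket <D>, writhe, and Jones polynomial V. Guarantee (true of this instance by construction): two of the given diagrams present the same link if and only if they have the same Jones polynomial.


classes: {D1, D2} | {D3}
V(D1) = -q^(3/2) - 2q^(7/2) + q^(9/2) - q^(11/2) + q^(13/2)  [9 crossings, <D> = -A^-5 + A^-1 - A^3 + 2A^7 + A^15, w = +7]
V(D2) = -q^(3/2) - 2q^(7/2) + q^(9/2) - q^(11/2) + q^(13/2)  (w +7, c 11, <D> = -A^-5 + A^-1 - A^3 + 2A^7 + A^15)
V(D3) = q^(-9/2) - q^(-5/2) - q^(-3/2) - q^(-1/2)  [11 crossings, <D> = A^-13 + A^-9 + A^-5 - A^3, w = -5]
note: V(q) takes 2 values over 3 diagrams, fixing the grouping


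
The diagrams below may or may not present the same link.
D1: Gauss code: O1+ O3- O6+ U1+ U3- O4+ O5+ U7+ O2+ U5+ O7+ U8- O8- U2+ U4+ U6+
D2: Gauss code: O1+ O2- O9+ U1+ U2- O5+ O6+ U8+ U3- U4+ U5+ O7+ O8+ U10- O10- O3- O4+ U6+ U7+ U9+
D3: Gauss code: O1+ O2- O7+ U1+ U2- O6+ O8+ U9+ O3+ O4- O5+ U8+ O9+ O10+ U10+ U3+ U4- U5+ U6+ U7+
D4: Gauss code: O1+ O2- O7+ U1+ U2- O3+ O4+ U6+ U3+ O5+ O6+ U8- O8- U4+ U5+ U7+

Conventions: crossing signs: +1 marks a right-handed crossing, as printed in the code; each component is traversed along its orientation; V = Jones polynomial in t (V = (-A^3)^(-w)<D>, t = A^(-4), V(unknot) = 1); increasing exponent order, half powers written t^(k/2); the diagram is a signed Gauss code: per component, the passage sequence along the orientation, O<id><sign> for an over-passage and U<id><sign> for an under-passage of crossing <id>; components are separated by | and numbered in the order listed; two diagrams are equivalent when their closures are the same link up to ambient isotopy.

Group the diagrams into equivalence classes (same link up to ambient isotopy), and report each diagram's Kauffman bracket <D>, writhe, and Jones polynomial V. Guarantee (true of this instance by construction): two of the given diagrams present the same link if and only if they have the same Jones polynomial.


classes: {D1, D2, D3, D4}
V(D1) = t + t^3 - t^4  [8 crossings, <D> = -A^-4 + 1 + A^8, w = +4]
V(D2) = t + t^3 - t^4  (w +4, c 10, <D> = -A^-4 + 1 + A^8)
V(D3) = t + t^3 - t^4  (w +6, c 10, <D> = -A^2 + A^6 + A^14)
V(D4) = t + t^3 - t^4  (w +4, c 8, <D> = -A^-4 + 1 + A^8)
note: all 4 diagrams share one V(t), hence one class
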